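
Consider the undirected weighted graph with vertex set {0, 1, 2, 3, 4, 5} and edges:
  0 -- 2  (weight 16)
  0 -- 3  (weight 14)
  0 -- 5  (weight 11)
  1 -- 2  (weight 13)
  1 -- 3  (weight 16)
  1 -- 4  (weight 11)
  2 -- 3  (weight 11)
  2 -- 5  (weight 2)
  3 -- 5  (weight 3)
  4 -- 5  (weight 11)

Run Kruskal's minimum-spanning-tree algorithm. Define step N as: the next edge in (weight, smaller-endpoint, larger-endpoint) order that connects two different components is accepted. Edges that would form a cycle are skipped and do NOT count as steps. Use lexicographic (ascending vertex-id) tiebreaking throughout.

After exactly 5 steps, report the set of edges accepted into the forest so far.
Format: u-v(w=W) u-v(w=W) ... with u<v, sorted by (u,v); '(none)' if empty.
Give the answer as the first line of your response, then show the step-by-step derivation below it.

0-5(w=11) 1-4(w=11) 2-5(w=2) 3-5(w=3) 4-5(w=11)

step 1: add edge 2-5 (w=2); MST = {2-5(w=2)}
step 2: add edge 3-5 (w=3); MST = {2-5(w=2) 3-5(w=3)}
step 3: add edge 0-5 (w=11); MST = {0-5(w=11) 2-5(w=2) 3-5(w=3)}
step 4: add edge 1-4 (w=11); MST = {0-5(w=11) 1-4(w=11) 2-5(w=2) 3-5(w=3)}
step 5: add edge 4-5 (w=11); MST = {0-5(w=11) 1-4(w=11) 2-5(w=2) 3-5(w=3) 4-5(w=11)}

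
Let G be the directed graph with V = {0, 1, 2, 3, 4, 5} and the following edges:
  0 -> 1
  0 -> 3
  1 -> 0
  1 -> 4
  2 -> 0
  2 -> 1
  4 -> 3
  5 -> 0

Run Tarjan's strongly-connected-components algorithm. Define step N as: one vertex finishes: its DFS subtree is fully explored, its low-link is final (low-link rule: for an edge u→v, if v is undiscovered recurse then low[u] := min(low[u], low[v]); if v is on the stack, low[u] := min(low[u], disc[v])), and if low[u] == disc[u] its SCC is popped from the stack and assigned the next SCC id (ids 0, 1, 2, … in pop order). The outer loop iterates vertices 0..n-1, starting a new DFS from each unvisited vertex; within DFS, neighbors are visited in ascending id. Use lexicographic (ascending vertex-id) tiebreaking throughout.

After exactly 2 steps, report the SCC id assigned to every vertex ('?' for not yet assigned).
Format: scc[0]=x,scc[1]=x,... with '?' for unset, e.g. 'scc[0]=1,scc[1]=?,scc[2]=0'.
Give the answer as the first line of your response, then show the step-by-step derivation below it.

scc[0]=?,scc[1]=?,scc[2]=?,scc[3]=0,scc[4]=1,scc[5]=?

step 1: low=(low[0]=0,low[1]=0,low[2]=?,low[3]=3,low[4]=2,low[5]=?); scc=(scc[0]=?,scc[1]=?,scc[2]=?,scc[3]=0,scc[4]=?,scc[5]=?)
step 2: low=(low[0]=0,low[1]=0,low[2]=?,low[3]=3,low[4]=2,low[5]=?); scc=(scc[0]=?,scc[1]=?,scc[2]=?,scc[3]=0,scc[4]=1,scc[5]=?)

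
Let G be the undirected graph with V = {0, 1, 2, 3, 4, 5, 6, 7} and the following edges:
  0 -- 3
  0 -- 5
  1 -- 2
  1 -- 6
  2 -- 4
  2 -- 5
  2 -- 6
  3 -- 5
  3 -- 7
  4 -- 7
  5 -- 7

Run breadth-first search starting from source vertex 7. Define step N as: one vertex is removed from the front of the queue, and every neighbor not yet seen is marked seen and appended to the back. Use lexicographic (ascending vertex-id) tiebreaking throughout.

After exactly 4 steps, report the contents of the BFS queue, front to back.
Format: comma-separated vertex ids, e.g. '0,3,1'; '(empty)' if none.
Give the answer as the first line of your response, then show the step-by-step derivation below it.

0,2

step 1: dequeue 7; queue=[3,4,5]; order=7
step 2: dequeue 3; queue=[4,5,0]; order=7,3
step 3: dequeue 4; queue=[5,0,2]; order=7,3,4
step 4: dequeue 5; queue=[0,2]; order=7,3,4,5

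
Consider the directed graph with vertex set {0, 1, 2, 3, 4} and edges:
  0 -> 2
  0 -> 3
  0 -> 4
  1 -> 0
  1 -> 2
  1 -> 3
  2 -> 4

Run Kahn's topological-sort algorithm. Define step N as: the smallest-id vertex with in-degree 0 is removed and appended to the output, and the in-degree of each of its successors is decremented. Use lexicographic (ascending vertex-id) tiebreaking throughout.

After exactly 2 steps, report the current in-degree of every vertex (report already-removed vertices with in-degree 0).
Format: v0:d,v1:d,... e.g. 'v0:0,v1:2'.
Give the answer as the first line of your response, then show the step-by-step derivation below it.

v0:0,v1:0,v2:0,v3:0,v4:1

step 1: output 1; order=[1]; indeg=(0,0,1,1,2)
step 2: output 0; order=[1,0]; indeg=(0,0,0,0,1)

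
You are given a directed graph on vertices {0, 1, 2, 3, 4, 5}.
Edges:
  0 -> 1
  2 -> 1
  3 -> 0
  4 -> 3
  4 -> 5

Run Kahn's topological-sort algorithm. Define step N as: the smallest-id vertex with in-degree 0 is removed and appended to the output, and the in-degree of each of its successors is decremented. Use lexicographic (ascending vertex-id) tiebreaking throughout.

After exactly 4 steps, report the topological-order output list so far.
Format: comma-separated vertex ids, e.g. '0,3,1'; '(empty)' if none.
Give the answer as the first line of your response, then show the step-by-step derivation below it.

2,4,3,0

step 1: output 2; order=[2]; indeg=(1,1,0,1,0,1)
step 2: output 4; order=[2,4]; indeg=(1,1,0,0,0,0)
step 3: output 3; order=[2,4,3]; indeg=(0,1,0,0,0,0)
step 4: output 0; order=[2,4,3,0]; indeg=(0,0,0,0,0,0)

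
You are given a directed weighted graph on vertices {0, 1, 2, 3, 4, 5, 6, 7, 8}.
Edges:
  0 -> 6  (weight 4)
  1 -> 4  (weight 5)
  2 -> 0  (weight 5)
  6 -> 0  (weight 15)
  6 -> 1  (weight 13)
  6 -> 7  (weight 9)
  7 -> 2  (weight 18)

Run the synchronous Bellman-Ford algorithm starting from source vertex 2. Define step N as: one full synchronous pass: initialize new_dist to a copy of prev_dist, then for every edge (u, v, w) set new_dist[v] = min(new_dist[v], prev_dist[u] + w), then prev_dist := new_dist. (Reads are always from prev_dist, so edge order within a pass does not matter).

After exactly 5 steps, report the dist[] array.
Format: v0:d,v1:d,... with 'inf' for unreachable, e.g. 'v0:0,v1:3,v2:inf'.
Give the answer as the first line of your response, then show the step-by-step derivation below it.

v0:5,v1:22,v2:0,v3:inf,v4:27,v5:inf,v6:9,v7:18,v8:inf

step 1: dist = v0:5,v1:inf,v2:0,v3:inf,v4:inf,v5:inf,v6:inf,v7:inf,v8:inf
step 2: dist = v0:5,v1:inf,v2:0,v3:inf,v4:inf,v5:inf,v6:9,v7:inf,v8:inf
step 3: dist = v0:5,v1:22,v2:0,v3:inf,v4:inf,v5:inf,v6:9,v7:18,v8:inf
step 4: dist = v0:5,v1:22,v2:0,v3:inf,v4:27,v5:inf,v6:9,v7:18,v8:inf
step 5: dist = v0:5,v1:22,v2:0,v3:inf,v4:27,v5:inf,v6:9,v7:18,v8:inf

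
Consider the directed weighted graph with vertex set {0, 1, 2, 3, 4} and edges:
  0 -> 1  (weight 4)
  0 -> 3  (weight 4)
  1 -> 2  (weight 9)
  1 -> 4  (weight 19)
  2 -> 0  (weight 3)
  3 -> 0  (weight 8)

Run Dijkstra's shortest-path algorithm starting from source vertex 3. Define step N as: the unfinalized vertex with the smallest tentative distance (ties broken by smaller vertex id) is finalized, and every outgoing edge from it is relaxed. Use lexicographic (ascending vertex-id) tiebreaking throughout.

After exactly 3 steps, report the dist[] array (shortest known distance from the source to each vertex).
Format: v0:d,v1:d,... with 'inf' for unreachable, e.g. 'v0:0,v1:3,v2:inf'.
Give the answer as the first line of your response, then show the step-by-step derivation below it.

v0:8,v1:12,v2:21,v3:0,v4:31

step 1: dist = v0:8,v1:inf,v2:inf,v3:0,v4:inf
step 2: dist = v0:8,v1:12,v2:inf,v3:0,v4:inf
step 3: dist = v0:8,v1:12,v2:21,v3:0,v4:31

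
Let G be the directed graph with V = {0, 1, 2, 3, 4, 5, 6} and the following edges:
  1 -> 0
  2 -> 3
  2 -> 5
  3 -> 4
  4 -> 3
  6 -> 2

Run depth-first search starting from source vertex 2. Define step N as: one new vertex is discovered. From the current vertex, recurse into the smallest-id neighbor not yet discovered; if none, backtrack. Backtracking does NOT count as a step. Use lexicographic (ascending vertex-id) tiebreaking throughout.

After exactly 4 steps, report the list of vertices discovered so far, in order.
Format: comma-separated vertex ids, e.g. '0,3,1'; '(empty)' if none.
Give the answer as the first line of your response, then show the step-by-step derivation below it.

2,3,4,5

step 1: discover 2; path=2; order=2
step 2: discover 3; path=2>3; order=2,3
step 3: discover 4; path=2>3>4; order=2,3,4
step 4: discover 5; path=2>5; order=2,3,4,5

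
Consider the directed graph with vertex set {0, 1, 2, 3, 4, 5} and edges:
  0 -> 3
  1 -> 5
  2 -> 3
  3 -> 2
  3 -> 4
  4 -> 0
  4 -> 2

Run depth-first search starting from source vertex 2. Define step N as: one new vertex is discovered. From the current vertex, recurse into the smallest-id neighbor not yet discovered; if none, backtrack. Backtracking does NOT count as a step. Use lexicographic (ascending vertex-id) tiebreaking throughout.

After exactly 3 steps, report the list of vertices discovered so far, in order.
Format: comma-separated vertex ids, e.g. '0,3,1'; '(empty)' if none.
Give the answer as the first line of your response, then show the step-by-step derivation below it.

2,3,4

step 1: discover 2; path=2; order=2
step 2: discover 3; path=2>3; order=2,3
step 3: discover 4; path=2>3>4; order=2,3,4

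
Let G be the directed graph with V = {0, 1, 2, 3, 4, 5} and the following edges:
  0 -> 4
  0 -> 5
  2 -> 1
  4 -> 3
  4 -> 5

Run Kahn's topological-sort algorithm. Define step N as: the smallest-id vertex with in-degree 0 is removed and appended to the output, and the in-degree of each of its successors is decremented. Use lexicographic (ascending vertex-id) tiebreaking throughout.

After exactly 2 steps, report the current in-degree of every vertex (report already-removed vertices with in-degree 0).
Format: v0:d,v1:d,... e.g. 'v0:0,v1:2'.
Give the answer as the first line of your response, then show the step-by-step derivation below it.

v0:0,v1:0,v2:0,v3:1,v4:0,v5:1

step 1: output 0; order=[0]; indeg=(0,1,0,1,0,1)
step 2: output 2; order=[0,2]; indeg=(0,0,0,1,0,1)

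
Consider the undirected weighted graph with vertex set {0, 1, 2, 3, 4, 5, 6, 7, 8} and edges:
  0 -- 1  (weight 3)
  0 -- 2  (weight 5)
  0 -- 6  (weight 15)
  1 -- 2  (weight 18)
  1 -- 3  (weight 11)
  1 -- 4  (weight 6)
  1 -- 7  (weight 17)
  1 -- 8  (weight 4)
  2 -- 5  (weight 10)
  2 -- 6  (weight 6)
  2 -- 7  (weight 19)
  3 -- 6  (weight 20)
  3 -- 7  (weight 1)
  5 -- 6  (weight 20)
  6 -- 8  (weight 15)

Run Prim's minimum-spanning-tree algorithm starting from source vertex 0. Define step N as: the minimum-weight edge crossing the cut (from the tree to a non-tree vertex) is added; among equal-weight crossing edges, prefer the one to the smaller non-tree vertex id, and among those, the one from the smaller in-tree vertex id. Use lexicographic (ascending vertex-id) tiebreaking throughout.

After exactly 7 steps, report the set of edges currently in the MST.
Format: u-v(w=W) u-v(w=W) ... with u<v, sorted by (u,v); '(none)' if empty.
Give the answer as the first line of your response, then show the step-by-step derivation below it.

0-1(w=3) 0-2(w=5) 1-3(w=11) 1-4(w=6) 1-8(w=4) 2-5(w=10) 2-6(w=6)

step 1: add edge 0-1 (w=3); MST = {0-1(w=3)}
step 2: add edge 1-8 (w=4); MST = {0-1(w=3) 1-8(w=4)}
step 3: add edge 0-2 (w=5); MST = {0-1(w=3) 0-2(w=5) 1-8(w=4)}
step 4: add edge 1-4 (w=6); MST = {0-1(w=3) 0-2(w=5) 1-4(w=6) 1-8(w=4)}
step 5: add edge 2-6 (w=6); MST = {0-1(w=3) 0-2(w=5) 1-4(w=6) 1-8(w=4) 2-6(w=6)}
step 6: add edge 2-5 (w=10); MST = {0-1(w=3) 0-2(w=5) 1-4(w=6) 1-8(w=4) 2-5(w=10) 2-6(w=6)}
step 7: add edge 1-3 (w=11); MST = {0-1(w=3) 0-2(w=5) 1-3(w=11) 1-4(w=6) 1-8(w=4) 2-5(w=10) 2-6(w=6)}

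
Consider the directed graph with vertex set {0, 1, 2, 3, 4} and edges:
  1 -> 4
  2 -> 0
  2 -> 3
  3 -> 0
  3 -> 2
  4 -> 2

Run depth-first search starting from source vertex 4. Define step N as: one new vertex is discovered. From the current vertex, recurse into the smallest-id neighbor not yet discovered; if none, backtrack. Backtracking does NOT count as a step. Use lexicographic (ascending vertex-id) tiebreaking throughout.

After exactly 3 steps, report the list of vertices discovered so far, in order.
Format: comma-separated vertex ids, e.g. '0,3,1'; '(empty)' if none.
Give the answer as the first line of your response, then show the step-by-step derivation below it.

4,2,0

step 1: discover 4; path=4; order=4
step 2: discover 2; path=4>2; order=4,2
step 3: discover 0; path=4>2>0; order=4,2,0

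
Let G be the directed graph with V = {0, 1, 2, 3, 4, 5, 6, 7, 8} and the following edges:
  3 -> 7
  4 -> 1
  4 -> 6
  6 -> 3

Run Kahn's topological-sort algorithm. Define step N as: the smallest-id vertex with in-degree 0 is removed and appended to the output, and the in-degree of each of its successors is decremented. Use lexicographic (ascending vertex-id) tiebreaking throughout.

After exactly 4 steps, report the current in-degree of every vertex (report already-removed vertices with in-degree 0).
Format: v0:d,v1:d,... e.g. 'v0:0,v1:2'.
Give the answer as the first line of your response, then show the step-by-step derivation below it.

v0:0,v1:0,v2:0,v3:1,v4:0,v5:0,v6:0,v7:1,v8:0

step 1: output 0; order=[0]; indeg=(0,1,0,1,0,0,1,1,0)
step 2: output 2; order=[0,2]; indeg=(0,1,0,1,0,0,1,1,0)
step 3: output 4; order=[0,2,4]; indeg=(0,0,0,1,0,0,0,1,0)
step 4: output 1; order=[0,2,4,1]; indeg=(0,0,0,1,0,0,0,1,0)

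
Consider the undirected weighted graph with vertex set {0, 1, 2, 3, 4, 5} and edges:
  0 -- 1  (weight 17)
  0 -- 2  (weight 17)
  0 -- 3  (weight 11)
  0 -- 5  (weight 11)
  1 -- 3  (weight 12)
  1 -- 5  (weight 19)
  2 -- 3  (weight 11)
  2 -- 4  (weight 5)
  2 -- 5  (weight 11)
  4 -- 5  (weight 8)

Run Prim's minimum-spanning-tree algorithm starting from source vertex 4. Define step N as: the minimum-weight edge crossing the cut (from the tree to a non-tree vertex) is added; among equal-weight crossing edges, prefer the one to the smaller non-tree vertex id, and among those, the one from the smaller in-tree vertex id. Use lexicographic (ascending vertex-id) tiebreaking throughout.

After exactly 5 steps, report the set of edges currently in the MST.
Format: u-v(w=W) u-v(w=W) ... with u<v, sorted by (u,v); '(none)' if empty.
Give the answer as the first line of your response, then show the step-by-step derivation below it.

0-3(w=11) 0-5(w=11) 1-3(w=12) 2-4(w=5) 4-5(w=8)

step 1: add edge 2-4 (w=5); MST = {2-4(w=5)}
step 2: add edge 4-5 (w=8); MST = {2-4(w=5) 4-5(w=8)}
step 3: add edge 0-5 (w=11); MST = {0-5(w=11) 2-4(w=5) 4-5(w=8)}
step 4: add edge 0-3 (w=11); MST = {0-3(w=11) 0-5(w=11) 2-4(w=5) 4-5(w=8)}
step 5: add edge 1-3 (w=12); MST = {0-3(w=11) 0-5(w=11) 1-3(w=12) 2-4(w=5) 4-5(w=8)}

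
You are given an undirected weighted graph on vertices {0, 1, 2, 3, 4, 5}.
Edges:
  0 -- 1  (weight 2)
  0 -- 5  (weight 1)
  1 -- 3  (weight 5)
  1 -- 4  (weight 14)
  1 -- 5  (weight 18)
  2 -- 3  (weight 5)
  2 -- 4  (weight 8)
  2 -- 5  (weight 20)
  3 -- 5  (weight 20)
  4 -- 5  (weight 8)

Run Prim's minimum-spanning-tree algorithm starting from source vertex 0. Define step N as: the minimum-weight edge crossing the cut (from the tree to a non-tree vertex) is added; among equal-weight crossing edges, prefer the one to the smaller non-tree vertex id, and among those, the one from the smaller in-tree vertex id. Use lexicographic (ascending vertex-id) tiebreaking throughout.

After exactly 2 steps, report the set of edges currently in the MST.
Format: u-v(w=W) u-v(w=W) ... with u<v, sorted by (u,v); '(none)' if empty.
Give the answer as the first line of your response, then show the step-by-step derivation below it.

0-1(w=2) 0-5(w=1)

step 1: add edge 0-5 (w=1); MST = {0-5(w=1)}
step 2: add edge 0-1 (w=2); MST = {0-1(w=2) 0-5(w=1)}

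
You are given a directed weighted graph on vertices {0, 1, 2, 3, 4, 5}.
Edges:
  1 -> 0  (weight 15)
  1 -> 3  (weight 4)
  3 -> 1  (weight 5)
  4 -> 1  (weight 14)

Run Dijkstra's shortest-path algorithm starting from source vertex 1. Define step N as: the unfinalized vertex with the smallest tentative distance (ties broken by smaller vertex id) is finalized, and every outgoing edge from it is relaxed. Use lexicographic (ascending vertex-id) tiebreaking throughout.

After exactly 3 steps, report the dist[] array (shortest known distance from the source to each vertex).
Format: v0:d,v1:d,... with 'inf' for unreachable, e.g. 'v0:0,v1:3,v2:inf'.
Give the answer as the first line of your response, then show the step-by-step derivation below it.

v0:15,v1:0,v2:inf,v3:4,v4:inf,v5:inf

step 1: dist = v0:15,v1:0,v2:inf,v3:4,v4:inf,v5:inf
step 2: dist = v0:15,v1:0,v2:inf,v3:4,v4:inf,v5:inf
step 3: dist = v0:15,v1:0,v2:inf,v3:4,v4:inf,v5:inf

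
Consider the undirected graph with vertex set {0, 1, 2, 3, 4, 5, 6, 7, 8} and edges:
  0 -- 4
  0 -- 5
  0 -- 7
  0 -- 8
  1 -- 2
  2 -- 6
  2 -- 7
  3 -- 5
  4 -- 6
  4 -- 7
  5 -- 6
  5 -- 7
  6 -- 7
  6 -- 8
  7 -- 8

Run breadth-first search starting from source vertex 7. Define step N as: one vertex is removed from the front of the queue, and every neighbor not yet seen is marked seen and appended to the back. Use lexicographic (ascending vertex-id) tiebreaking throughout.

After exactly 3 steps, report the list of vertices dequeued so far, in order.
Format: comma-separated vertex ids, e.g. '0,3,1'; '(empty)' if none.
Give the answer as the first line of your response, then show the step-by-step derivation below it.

7,0,2

step 1: dequeue 7; queue=[0,2,4,5,6,8]; order=7
step 2: dequeue 0; queue=[2,4,5,6,8]; order=7,0
step 3: dequeue 2; queue=[4,5,6,8,1]; order=7,0,2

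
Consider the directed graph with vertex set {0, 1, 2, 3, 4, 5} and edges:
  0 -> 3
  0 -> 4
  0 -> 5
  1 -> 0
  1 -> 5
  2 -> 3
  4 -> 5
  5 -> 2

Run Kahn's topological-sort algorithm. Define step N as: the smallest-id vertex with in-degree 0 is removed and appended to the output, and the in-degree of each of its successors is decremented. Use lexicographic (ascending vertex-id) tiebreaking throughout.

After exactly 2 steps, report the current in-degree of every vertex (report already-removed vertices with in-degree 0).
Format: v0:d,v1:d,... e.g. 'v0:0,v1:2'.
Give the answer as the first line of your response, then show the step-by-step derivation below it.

v0:0,v1:0,v2:1,v3:1,v4:0,v5:1

step 1: output 1; order=[1]; indeg=(0,0,1,2,1,2)
step 2: output 0; order=[1,0]; indeg=(0,0,1,1,0,1)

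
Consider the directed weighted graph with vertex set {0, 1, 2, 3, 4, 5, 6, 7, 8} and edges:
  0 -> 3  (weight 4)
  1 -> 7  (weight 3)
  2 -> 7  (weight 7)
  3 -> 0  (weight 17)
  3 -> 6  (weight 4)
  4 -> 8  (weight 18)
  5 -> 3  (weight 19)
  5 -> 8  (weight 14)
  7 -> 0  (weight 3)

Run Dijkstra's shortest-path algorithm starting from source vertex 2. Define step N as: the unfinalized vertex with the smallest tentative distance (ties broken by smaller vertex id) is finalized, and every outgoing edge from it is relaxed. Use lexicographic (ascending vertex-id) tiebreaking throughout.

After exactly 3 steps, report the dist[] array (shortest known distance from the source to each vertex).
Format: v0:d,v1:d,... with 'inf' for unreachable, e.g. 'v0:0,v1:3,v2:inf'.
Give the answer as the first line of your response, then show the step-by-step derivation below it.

v0:10,v1:inf,v2:0,v3:14,v4:inf,v5:inf,v6:inf,v7:7,v8:inf

step 1: dist = v0:inf,v1:inf,v2:0,v3:inf,v4:inf,v5:inf,v6:inf,v7:7,v8:inf
step 2: dist = v0:10,v1:inf,v2:0,v3:inf,v4:inf,v5:inf,v6:inf,v7:7,v8:inf
step 3: dist = v0:10,v1:inf,v2:0,v3:14,v4:inf,v5:inf,v6:inf,v7:7,v8:inf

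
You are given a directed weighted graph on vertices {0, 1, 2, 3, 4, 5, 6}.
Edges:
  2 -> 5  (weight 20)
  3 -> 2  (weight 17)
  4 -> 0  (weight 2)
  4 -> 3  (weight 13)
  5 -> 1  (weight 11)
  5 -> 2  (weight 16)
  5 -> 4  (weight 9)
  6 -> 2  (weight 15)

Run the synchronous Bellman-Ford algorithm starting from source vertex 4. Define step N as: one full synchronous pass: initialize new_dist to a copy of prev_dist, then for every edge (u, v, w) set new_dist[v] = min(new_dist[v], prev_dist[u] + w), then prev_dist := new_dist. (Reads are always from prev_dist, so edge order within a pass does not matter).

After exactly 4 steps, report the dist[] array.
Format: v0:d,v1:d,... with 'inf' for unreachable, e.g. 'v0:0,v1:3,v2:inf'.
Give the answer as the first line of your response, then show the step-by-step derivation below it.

v0:2,v1:61,v2:30,v3:13,v4:0,v5:50,v6:inf

step 1: dist = v0:2,v1:inf,v2:inf,v3:13,v4:0,v5:inf,v6:inf
step 2: dist = v0:2,v1:inf,v2:30,v3:13,v4:0,v5:inf,v6:inf
step 3: dist = v0:2,v1:inf,v2:30,v3:13,v4:0,v5:50,v6:inf
step 4: dist = v0:2,v1:61,v2:30,v3:13,v4:0,v5:50,v6:inf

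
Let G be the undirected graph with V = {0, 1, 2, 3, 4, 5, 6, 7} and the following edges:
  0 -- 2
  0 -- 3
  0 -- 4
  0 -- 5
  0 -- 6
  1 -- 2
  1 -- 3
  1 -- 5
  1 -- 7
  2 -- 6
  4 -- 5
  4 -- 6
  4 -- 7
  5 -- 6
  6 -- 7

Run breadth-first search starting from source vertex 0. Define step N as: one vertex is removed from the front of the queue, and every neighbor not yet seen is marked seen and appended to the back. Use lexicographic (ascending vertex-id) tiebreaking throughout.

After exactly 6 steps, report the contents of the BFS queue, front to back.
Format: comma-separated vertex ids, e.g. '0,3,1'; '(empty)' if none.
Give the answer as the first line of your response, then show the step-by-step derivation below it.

1,7

step 1: dequeue 0; queue=[2,3,4,5,6]; order=0
step 2: dequeue 2; queue=[3,4,5,6,1]; order=0,2
step 3: dequeue 3; queue=[4,5,6,1]; order=0,2,3
step 4: dequeue 4; queue=[5,6,1,7]; order=0,2,3,4
step 5: dequeue 5; queue=[6,1,7]; order=0,2,3,4,5
step 6: dequeue 6; queue=[1,7]; order=0,2,3,4,5,6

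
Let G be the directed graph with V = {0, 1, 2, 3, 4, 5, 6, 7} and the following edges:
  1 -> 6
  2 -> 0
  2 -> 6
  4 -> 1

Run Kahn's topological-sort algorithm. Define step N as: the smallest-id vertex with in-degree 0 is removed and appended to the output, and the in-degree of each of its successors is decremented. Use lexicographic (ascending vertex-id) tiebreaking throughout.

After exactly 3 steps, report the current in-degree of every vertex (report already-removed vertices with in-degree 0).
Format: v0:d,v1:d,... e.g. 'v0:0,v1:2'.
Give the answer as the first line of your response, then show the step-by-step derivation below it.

v0:0,v1:1,v2:0,v3:0,v4:0,v5:0,v6:1,v7:0

step 1: output 2; order=[2]; indeg=(0,1,0,0,0,0,1,0)
step 2: output 0; order=[2,0]; indeg=(0,1,0,0,0,0,1,0)
step 3: output 3; order=[2,0,3]; indeg=(0,1,0,0,0,0,1,0)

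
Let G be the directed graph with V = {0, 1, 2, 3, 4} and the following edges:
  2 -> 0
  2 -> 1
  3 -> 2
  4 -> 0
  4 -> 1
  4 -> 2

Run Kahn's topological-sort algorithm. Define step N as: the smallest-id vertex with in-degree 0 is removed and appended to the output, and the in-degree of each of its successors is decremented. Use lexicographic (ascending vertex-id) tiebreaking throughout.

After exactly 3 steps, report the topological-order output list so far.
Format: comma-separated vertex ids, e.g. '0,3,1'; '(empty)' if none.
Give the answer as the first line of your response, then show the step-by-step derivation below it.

3,4,2

step 1: output 3; order=[3]; indeg=(2,2,1,0,0)
step 2: output 4; order=[3,4]; indeg=(1,1,0,0,0)
step 3: output 2; order=[3,4,2]; indeg=(0,0,0,0,0)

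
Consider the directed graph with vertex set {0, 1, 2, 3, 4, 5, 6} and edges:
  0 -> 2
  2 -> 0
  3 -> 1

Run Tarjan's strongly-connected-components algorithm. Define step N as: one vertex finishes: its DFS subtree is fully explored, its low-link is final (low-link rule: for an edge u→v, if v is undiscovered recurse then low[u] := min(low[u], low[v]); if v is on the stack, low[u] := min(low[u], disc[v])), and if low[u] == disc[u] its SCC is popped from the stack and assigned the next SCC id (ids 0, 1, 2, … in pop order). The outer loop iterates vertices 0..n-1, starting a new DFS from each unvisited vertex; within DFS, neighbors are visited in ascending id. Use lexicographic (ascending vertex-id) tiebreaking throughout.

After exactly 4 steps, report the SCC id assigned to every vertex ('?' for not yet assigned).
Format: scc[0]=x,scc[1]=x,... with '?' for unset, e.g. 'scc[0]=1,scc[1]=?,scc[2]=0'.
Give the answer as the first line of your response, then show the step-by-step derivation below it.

scc[0]=0,scc[1]=1,scc[2]=0,scc[3]=2,scc[4]=?,scc[5]=?,scc[6]=?

step 1: low=(low[0]=0,low[1]=?,low[2]=0,low[3]=?,low[4]=?,low[5]=?,low[6]=?); scc=(scc[0]=?,scc[1]=?,scc[2]=?,scc[3]=?,scc[4]=?,scc[5]=?,scc[6]=?)
step 2: low=(low[0]=0,low[1]=?,low[2]=0,low[3]=?,low[4]=?,low[5]=?,low[6]=?); scc=(scc[0]=0,scc[1]=?,scc[2]=0,scc[3]=?,scc[4]=?,scc[5]=?,scc[6]=?)
step 3: low=(low[0]=0,low[1]=2,low[2]=0,low[3]=?,low[4]=?,low[5]=?,low[6]=?); scc=(scc[0]=0,scc[1]=1,scc[2]=0,scc[3]=?,scc[4]=?,scc[5]=?,scc[6]=?)
step 4: low=(low[0]=0,low[1]=2,low[2]=0,low[3]=3,low[4]=?,low[5]=?,low[6]=?); scc=(scc[0]=0,scc[1]=1,scc[2]=0,scc[3]=2,scc[4]=?,scc[5]=?,scc[6]=?)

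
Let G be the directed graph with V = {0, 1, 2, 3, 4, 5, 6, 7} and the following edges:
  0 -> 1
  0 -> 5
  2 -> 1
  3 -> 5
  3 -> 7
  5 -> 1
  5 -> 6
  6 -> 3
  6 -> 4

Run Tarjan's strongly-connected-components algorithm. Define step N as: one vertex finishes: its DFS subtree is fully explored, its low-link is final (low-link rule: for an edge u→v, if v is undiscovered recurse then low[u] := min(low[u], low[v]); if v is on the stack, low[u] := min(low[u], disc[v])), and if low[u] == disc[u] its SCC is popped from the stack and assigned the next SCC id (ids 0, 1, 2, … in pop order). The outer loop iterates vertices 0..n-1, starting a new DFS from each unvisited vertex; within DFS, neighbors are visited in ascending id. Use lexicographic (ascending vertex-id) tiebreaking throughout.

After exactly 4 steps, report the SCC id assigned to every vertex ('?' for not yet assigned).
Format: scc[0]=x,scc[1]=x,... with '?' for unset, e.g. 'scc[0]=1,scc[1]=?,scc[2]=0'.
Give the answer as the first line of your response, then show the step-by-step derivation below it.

scc[0]=?,scc[1]=0,scc[2]=?,scc[3]=?,scc[4]=2,scc[5]=?,scc[6]=?,scc[7]=1

step 1: low=(low[0]=0,low[1]=1,low[2]=?,low[3]=?,low[4]=?,low[5]=?,low[6]=?,low[7]=?); scc=(scc[0]=?,scc[1]=0,scc[2]=?,scc[3]=?,scc[4]=?,scc[5]=?,scc[6]=?,scc[7]=?)
step 2: low=(low[0]=0,low[1]=1,low[2]=?,low[3]=2,low[4]=?,low[5]=2,low[6]=3,low[7]=5); scc=(scc[0]=?,scc[1]=0,scc[2]=?,scc[3]=?,scc[4]=?,scc[5]=?,scc[6]=?,scc[7]=1)
step 3: low=(low[0]=0,low[1]=1,low[2]=?,low[3]=2,low[4]=?,low[5]=2,low[6]=3,low[7]=5); scc=(scc[0]=?,scc[1]=0,scc[2]=?,scc[3]=?,scc[4]=?,scc[5]=?,scc[6]=?,scc[7]=1)
step 4: low=(low[0]=0,low[1]=1,low[2]=?,low[3]=2,low[4]=6,low[5]=2,low[6]=2,low[7]=5); scc=(scc[0]=?,scc[1]=0,scc[2]=?,scc[3]=?,scc[4]=2,scc[5]=?,scc[6]=?,scc[7]=1)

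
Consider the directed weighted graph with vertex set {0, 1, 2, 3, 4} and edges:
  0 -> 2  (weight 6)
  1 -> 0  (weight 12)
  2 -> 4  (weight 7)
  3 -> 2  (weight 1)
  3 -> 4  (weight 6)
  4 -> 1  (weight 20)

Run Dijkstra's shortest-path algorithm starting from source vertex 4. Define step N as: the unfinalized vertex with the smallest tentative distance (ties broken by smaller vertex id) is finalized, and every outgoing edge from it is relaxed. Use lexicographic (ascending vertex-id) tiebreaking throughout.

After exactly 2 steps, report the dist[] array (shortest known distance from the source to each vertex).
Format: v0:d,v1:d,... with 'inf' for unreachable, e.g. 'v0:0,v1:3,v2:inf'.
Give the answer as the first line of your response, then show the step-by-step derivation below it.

v0:32,v1:20,v2:inf,v3:inf,v4:0

step 1: dist = v0:inf,v1:20,v2:inf,v3:inf,v4:0
step 2: dist = v0:32,v1:20,v2:inf,v3:inf,v4:0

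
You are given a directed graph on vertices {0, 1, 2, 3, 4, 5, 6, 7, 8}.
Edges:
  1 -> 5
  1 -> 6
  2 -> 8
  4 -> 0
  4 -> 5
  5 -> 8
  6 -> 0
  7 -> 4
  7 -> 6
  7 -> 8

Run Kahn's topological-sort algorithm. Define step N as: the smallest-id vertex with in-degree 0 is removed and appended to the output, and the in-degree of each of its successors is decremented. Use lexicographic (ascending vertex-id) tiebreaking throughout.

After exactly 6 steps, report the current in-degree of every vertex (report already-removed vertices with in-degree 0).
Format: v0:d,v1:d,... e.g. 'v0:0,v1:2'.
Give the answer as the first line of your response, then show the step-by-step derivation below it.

v0:1,v1:0,v2:0,v3:0,v4:0,v5:0,v6:0,v7:0,v8:0

step 1: output 1; order=[1]; indeg=(2,0,0,0,1,1,1,0,3)
step 2: output 2; order=[1,2]; indeg=(2,0,0,0,1,1,1,0,2)
step 3: output 3; order=[1,2,3]; indeg=(2,0,0,0,1,1,1,0,2)
step 4: output 7; order=[1,2,3,7]; indeg=(2,0,0,0,0,1,0,0,1)
step 5: output 4; order=[1,2,3,7,4]; indeg=(1,0,0,0,0,0,0,0,1)
step 6: output 5; order=[1,2,3,7,4,5]; indeg=(1,0,0,0,0,0,0,0,0)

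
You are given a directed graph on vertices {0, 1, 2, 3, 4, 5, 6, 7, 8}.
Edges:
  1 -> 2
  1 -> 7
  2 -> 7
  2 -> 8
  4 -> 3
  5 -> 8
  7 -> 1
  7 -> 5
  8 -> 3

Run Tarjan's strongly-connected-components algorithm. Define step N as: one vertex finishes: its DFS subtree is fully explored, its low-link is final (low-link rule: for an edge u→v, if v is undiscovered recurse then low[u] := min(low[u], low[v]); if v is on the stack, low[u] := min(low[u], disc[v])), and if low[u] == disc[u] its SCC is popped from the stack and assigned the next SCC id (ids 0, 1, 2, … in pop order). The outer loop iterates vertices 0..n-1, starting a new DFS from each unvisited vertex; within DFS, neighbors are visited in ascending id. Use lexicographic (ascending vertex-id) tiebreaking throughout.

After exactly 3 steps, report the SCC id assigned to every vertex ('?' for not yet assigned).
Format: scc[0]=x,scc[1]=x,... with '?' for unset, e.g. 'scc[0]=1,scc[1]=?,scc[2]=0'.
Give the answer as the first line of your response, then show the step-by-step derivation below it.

scc[0]=0,scc[1]=?,scc[2]=?,scc[3]=1,scc[4]=?,scc[5]=?,scc[6]=?,scc[7]=?,scc[8]=2

step 1: low=(low[0]=0,low[1]=?,low[2]=?,low[3]=?,low[4]=?,low[5]=?,low[6]=?,low[7]=?,low[8]=?); scc=(scc[0]=0,scc[1]=?,scc[2]=?,scc[3]=?,scc[4]=?,scc[5]=?,scc[6]=?,scc[7]=?,scc[8]=?)
step 2: low=(low[0]=0,low[1]=1,low[2]=2,low[3]=6,low[4]=?,low[5]=4,low[6]=?,low[7]=1,low[8]=5); scc=(scc[0]=0,scc[1]=?,scc[2]=?,scc[3]=1,scc[4]=?,scc[5]=?,scc[6]=?,scc[7]=?,scc[8]=?)
step 3: low=(low[0]=0,low[1]=1,low[2]=2,low[3]=6,low[4]=?,low[5]=4,low[6]=?,low[7]=1,low[8]=5); scc=(scc[0]=0,scc[1]=?,scc[2]=?,scc[3]=1,scc[4]=?,scc[5]=?,scc[6]=?,scc[7]=?,scc[8]=2)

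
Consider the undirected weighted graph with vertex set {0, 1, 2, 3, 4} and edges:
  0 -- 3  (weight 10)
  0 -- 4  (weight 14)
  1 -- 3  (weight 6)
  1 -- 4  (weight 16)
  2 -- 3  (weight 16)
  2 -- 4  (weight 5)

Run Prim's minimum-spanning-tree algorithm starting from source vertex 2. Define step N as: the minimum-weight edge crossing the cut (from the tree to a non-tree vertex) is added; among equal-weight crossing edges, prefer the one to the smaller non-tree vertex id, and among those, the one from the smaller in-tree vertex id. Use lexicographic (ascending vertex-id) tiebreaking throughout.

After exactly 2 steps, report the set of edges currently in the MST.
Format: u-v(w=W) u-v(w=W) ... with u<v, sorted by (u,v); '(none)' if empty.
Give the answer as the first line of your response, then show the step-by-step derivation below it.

0-4(w=14) 2-4(w=5)

step 1: add edge 2-4 (w=5); MST = {2-4(w=5)}
step 2: add edge 0-4 (w=14); MST = {0-4(w=14) 2-4(w=5)}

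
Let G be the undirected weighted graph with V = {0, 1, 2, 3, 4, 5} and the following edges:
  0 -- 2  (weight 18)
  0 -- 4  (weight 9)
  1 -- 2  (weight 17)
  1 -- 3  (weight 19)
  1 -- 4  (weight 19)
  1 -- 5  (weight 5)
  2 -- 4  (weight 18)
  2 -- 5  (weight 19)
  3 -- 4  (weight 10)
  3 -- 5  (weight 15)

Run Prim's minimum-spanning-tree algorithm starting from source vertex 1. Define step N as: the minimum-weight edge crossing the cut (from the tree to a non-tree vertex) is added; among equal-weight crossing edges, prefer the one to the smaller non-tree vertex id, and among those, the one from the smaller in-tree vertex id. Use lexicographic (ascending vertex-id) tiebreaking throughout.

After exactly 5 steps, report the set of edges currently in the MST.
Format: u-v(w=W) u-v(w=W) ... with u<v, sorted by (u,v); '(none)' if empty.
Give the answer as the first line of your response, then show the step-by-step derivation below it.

0-4(w=9) 1-2(w=17) 1-5(w=5) 3-4(w=10) 3-5(w=15)

step 1: add edge 1-5 (w=5); MST = {1-5(w=5)}
step 2: add edge 3-5 (w=15); MST = {1-5(w=5) 3-5(w=15)}
step 3: add edge 3-4 (w=10); MST = {1-5(w=5) 3-4(w=10) 3-5(w=15)}
step 4: add edge 0-4 (w=9); MST = {0-4(w=9) 1-5(w=5) 3-4(w=10) 3-5(w=15)}
step 5: add edge 1-2 (w=17); MST = {0-4(w=9) 1-2(w=17) 1-5(w=5) 3-4(w=10) 3-5(w=15)}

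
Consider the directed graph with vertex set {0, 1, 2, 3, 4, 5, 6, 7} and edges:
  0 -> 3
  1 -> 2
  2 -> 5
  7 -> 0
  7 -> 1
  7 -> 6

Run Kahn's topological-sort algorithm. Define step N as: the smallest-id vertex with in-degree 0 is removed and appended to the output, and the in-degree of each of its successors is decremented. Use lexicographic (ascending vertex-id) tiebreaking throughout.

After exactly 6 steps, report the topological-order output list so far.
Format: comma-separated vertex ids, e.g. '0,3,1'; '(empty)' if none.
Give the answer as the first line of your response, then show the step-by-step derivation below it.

4,7,0,1,2,3

step 1: output 4; order=[4]; indeg=(1,1,1,1,0,1,1,0)
step 2: output 7; order=[4,7]; indeg=(0,0,1,1,0,1,0,0)
step 3: output 0; order=[4,7,0]; indeg=(0,0,1,0,0,1,0,0)
step 4: output 1; order=[4,7,0,1]; indeg=(0,0,0,0,0,1,0,0)
step 5: output 2; order=[4,7,0,1,2]; indeg=(0,0,0,0,0,0,0,0)
step 6: output 3; order=[4,7,0,1,2,3]; indeg=(0,0,0,0,0,0,0,0)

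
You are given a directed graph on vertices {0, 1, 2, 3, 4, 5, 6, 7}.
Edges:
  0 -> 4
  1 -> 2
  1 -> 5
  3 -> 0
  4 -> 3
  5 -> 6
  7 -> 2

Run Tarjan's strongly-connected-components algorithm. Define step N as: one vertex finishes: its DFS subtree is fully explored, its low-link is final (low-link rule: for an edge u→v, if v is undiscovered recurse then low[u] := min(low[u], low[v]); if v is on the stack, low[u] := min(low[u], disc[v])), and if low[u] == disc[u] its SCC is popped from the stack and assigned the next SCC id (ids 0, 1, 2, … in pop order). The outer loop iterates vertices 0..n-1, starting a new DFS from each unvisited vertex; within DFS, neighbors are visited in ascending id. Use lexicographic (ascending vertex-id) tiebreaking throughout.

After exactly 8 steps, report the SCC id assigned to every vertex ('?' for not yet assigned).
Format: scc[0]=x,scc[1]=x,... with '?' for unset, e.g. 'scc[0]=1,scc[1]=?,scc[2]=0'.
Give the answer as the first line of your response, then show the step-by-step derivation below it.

scc[0]=0,scc[1]=4,scc[2]=1,scc[3]=0,scc[4]=0,scc[5]=3,scc[6]=2,scc[7]=5

step 1: low=(low[0]=0,low[1]=?,low[2]=?,low[3]=0,low[4]=1,low[5]=?,low[6]=?,low[7]=?); scc=(scc[0]=?,scc[1]=?,scc[2]=?,scc[3]=?,scc[4]=?,scc[5]=?,scc[6]=?,scc[7]=?)
step 2: low=(low[0]=0,low[1]=?,low[2]=?,low[3]=0,low[4]=0,low[5]=?,low[6]=?,low[7]=?); scc=(scc[0]=?,scc[1]=?,scc[2]=?,scc[3]=?,scc[4]=?,scc[5]=?,scc[6]=?,scc[7]=?)
step 3: low=(low[0]=0,low[1]=?,low[2]=?,low[3]=0,low[4]=0,low[5]=?,low[6]=?,low[7]=?); scc=(scc[0]=0,scc[1]=?,scc[2]=?,scc[3]=0,scc[4]=0,scc[5]=?,scc[6]=?,scc[7]=?)
step 4: low=(low[0]=0,low[1]=3,low[2]=4,low[3]=0,low[4]=0,low[5]=?,low[6]=?,low[7]=?); scc=(scc[0]=0,scc[1]=?,scc[2]=1,scc[3]=0,scc[4]=0,scc[5]=?,scc[6]=?,scc[7]=?)
step 5: low=(low[0]=0,low[1]=3,low[2]=4,low[3]=0,low[4]=0,low[5]=5,low[6]=6,low[7]=?); scc=(scc[0]=0,scc[1]=?,scc[2]=1,scc[3]=0,scc[4]=0,scc[5]=?,scc[6]=2,scc[7]=?)
step 6: low=(low[0]=0,low[1]=3,low[2]=4,low[3]=0,low[4]=0,low[5]=5,low[6]=6,low[7]=?); scc=(scc[0]=0,scc[1]=?,scc[2]=1,scc[3]=0,scc[4]=0,scc[5]=3,scc[6]=2,scc[7]=?)
step 7: low=(low[0]=0,low[1]=3,low[2]=4,low[3]=0,low[4]=0,low[5]=5,low[6]=6,low[7]=?); scc=(scc[0]=0,scc[1]=4,scc[2]=1,scc[3]=0,scc[4]=0,scc[5]=3,scc[6]=2,scc[7]=?)
step 8: low=(low[0]=0,low[1]=3,low[2]=4,low[3]=0,low[4]=0,low[5]=5,low[6]=6,low[7]=7); scc=(scc[0]=0,scc[1]=4,scc[2]=1,scc[3]=0,scc[4]=0,scc[5]=3,scc[6]=2,scc[7]=5)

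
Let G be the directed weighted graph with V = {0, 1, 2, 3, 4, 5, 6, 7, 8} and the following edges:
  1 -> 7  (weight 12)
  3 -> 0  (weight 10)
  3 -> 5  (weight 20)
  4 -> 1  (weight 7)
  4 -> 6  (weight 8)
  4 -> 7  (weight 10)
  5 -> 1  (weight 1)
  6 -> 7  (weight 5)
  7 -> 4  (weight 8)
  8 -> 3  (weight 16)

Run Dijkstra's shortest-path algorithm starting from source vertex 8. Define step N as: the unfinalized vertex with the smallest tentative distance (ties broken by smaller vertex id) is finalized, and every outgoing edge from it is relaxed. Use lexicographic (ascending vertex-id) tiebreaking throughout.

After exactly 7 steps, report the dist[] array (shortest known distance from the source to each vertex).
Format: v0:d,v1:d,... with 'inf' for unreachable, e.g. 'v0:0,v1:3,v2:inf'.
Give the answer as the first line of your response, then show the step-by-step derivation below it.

v0:26,v1:37,v2:inf,v3:16,v4:57,v5:36,v6:65,v7:49,v8:0

step 1: dist = v0:inf,v1:inf,v2:inf,v3:16,v4:inf,v5:inf,v6:inf,v7:inf,v8:0
step 2: dist = v0:26,v1:inf,v2:inf,v3:16,v4:inf,v5:36,v6:inf,v7:inf,v8:0
step 3: dist = v0:26,v1:inf,v2:inf,v3:16,v4:inf,v5:36,v6:inf,v7:inf,v8:0
step 4: dist = v0:26,v1:37,v2:inf,v3:16,v4:inf,v5:36,v6:inf,v7:inf,v8:0
step 5: dist = v0:26,v1:37,v2:inf,v3:16,v4:inf,v5:36,v6:inf,v7:49,v8:0
step 6: dist = v0:26,v1:37,v2:inf,v3:16,v4:57,v5:36,v6:inf,v7:49,v8:0
step 7: dist = v0:26,v1:37,v2:inf,v3:16,v4:57,v5:36,v6:65,v7:49,v8:0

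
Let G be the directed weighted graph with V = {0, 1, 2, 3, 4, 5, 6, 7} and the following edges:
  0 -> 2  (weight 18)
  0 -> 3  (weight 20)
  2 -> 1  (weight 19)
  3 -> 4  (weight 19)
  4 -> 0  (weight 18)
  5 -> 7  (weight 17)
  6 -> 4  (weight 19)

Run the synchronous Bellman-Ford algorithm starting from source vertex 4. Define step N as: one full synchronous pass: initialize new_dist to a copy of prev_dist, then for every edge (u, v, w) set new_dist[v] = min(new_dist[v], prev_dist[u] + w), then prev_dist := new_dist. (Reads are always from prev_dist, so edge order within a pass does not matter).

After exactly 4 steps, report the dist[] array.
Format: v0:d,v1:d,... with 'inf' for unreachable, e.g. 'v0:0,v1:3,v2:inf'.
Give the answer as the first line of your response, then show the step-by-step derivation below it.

v0:18,v1:55,v2:36,v3:38,v4:0,v5:inf,v6:inf,v7:inf

step 1: dist = v0:18,v1:inf,v2:inf,v3:inf,v4:0,v5:inf,v6:inf,v7:inf
step 2: dist = v0:18,v1:inf,v2:36,v3:38,v4:0,v5:inf,v6:inf,v7:inf
step 3: dist = v0:18,v1:55,v2:36,v3:38,v4:0,v5:inf,v6:inf,v7:inf
step 4: dist = v0:18,v1:55,v2:36,v3:38,v4:0,v5:inf,v6:inf,v7:inf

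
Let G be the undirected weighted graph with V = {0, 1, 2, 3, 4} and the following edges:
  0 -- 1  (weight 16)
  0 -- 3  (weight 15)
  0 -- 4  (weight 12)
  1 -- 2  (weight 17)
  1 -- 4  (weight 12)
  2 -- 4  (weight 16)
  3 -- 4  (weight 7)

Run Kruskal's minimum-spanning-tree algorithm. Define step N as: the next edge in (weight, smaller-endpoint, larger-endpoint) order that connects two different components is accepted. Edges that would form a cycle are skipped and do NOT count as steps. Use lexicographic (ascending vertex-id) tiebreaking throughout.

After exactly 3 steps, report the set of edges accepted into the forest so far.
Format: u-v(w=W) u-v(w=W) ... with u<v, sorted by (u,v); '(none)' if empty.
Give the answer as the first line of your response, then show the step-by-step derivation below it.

0-4(w=12) 1-4(w=12) 3-4(w=7)

step 1: add edge 3-4 (w=7); MST = {3-4(w=7)}
step 2: add edge 0-4 (w=12); MST = {0-4(w=12) 3-4(w=7)}
step 3: add edge 1-4 (w=12); MST = {0-4(w=12) 1-4(w=12) 3-4(w=7)}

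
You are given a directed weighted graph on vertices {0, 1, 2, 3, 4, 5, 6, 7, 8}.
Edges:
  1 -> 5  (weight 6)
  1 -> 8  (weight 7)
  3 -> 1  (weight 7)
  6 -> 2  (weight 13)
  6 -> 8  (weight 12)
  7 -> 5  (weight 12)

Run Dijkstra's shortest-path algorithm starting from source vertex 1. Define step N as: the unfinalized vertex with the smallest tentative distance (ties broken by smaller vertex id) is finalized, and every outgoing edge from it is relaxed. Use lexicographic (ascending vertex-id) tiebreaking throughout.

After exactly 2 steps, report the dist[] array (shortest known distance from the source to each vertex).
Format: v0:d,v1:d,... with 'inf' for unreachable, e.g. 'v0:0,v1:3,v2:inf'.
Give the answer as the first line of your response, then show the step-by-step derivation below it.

v0:inf,v1:0,v2:inf,v3:inf,v4:inf,v5:6,v6:inf,v7:inf,v8:7

step 1: dist = v0:inf,v1:0,v2:inf,v3:inf,v4:inf,v5:6,v6:inf,v7:inf,v8:7
step 2: dist = v0:inf,v1:0,v2:inf,v3:inf,v4:inf,v5:6,v6:inf,v7:inf,v8:7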